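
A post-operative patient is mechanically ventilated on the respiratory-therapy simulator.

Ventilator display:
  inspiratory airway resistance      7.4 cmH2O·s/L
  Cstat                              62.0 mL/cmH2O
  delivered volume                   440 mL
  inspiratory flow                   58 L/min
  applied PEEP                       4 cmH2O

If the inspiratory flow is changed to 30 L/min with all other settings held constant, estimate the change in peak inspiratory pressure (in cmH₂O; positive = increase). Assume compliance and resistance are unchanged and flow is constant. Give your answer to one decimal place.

Flow: 58 L/min ÷ 60 = 0.9667 L/s.
New flow: 30 L/min ÷ 60 = 0.5 L/s.
PIP = Vt/C + R·V̇ + PEEP (constant-flow equation of motion).
Only the resistive term changes: ΔPIP = R × ΔV̇ = 7.4 × (0.5 − 0.9667) = 7.4 × -0.4667 = -3.454 cmH2O.

-3.5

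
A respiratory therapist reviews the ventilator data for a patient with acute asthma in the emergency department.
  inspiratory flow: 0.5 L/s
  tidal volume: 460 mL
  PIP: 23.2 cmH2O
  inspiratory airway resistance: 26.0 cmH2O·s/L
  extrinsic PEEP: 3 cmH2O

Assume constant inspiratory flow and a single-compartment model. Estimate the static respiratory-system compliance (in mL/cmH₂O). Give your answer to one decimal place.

63.9

Equation of motion (constant flow): PIP = Vt/C + R·V̇ + PEEP.
Vt/C = PIP − R·V̇ − PEEP = 23.2 − 26.0×0.5 − 3 = 23.2 − 13.0 − 3 = 7.2 cmH2O.
C = Vt / 7.2 = 460 / 7.2 = 63.889 mL/cmH2O.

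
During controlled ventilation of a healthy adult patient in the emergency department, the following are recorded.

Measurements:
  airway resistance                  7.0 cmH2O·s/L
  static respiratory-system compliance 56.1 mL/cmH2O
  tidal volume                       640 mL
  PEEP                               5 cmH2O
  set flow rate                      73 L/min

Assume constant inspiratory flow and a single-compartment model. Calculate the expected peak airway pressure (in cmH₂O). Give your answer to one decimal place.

Flow: 73 L/min ÷ 60 = 1.2167 L/s.
Equation of motion (constant flow): PIP = Vt/C + R·V̇ + PEEP.
PIP = 640/56.1 + 7.0×1.2167 + 5 = 11.408 + 8.517 + 5 = 24.925 cmH2O.

24.9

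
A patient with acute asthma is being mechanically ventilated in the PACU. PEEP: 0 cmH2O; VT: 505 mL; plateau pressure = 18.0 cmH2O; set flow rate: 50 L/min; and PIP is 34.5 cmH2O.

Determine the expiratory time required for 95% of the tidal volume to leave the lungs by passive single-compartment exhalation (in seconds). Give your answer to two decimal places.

Flow: 50 L/min ÷ 60 = 0.8333 L/s.
R = (PIP − Pplat)/V̇ = (34.5 − 18.0) / 0.8333 = 16.5/0.8333 = 19.801 cmH2O·s/L.
C = Vt/(Pplat − PEEP) = 505.0 / (18.0 − 0) = 505.0/18.0 = 28.056 mL/cmH2O.
τ = R × C = 19.801 × 0.02806 L/cmH2O = 0.5556 s.
t = −τ·ln(1 − 0.95) = −0.5556·ln(0.05) = 1.664 s.

1.66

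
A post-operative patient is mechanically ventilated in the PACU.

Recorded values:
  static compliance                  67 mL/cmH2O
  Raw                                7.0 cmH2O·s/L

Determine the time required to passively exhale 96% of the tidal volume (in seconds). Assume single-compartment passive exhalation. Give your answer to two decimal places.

τ = R × C = 7.0 × 67 mL/cmH2O = 7.0 × 0.067 L/cmH2O = 0.469 s.
Exhaled fraction f = 1 − e^(−t/τ) → t = −τ·ln(1 − f) = −0.469·ln(0.04) = 1.51 s.

1.51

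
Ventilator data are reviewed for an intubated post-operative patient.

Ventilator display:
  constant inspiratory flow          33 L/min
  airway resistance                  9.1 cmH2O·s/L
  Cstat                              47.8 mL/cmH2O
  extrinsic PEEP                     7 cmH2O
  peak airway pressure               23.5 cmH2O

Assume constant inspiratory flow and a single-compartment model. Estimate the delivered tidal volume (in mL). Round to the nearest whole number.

549

Flow: 33 L/min ÷ 60 = 0.55 L/s.
Equation of motion (constant flow): PIP = Vt/C + R·V̇ + PEEP.
Vt/C = PIP − R·V̇ − PEEP = 23.5 − 5.005 − 7 = 11.495 cmH2O.
Vt = C × 11.495 = 47.8 × 11.495 = 549.46 mL.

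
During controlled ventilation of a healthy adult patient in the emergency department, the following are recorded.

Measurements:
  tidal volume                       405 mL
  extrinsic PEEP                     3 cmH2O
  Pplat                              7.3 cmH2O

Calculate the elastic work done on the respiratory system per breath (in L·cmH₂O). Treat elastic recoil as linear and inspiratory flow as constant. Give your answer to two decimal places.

Elastic work ≈ ½ × (Pplat − PEEP) × Vt = 0.5 × (7.3 − 3) × 0.405 L = 0.5 × 4.3 × 0.405 = 0.8708 L·cmH2O.

0.87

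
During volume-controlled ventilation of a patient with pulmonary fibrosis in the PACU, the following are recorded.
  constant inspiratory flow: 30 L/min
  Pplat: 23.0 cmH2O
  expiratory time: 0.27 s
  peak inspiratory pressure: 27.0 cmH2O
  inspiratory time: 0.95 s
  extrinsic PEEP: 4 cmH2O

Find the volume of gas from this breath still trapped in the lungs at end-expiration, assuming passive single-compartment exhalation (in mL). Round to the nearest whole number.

Flow: 30 L/min ÷ 60 = 0.5 L/s.
Vt = flow × Ti = 0.5 L/s × 0.95 s × 1000 mL/L = 475.0 mL.
R = (PIP − Pplat)/V̇ = (27.0 − 23.0) / 0.5 = 4.0/0.5 = 8.0 cmH2O·s/L.
C = Vt/(Pplat − PEEP) = 475.0 / (23.0 − 4) = 475.0/19.0 = 25.0 mL/cmH2O.
τ = R × C = 8.0 × 0.025 L/cmH2O = 0.2 s.
Fraction remaining = e^(−Te/τ) = e^(−0.27/0.2) = 0.2592.
Trapped volume = 475.0 × 0.2592 = 123.12 mL.

123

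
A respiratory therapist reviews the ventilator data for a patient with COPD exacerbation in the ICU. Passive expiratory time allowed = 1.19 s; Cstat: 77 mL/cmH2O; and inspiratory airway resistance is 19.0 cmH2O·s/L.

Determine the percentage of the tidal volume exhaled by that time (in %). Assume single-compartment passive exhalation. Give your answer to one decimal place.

τ = R × C = 19.0 × 77 mL/cmH2O = 19.0 × 0.077 L/cmH2O = 1.463 s.
Passive exhalation: V(t)/V₀ = e^(−t/τ) = e^(−1.19/1.463) = 0.4433.
Fraction exhaled = 1 − 0.4433 = 0.5567 → 55.67%.

55.7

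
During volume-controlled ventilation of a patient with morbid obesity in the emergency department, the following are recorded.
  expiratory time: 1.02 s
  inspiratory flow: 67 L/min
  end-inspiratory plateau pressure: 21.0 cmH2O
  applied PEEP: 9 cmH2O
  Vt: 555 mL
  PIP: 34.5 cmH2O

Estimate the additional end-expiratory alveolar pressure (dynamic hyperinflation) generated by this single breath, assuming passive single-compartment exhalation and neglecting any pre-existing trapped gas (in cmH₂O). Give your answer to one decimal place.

Flow: 67 L/min ÷ 60 = 1.1167 L/s.
R = (PIP − Pplat)/V̇ = (34.5 − 21.0) / 1.1167 = 13.5/1.1167 = 12.089 cmH2O·s/L.
C = Vt/(Pplat − PEEP) = 555.0 / (21.0 − 9) = 555.0/12.0 = 46.25 mL/cmH2O.
τ = R × C = 12.089 × 0.04625 L/cmH2O = 0.5591 s.
Fraction remaining = e^(−Te/τ) = e^(−1.02/0.5591) = 0.1613; trapped volume = 555.0 × 0.1613 = 89.522 mL.
Additional alveolar pressure from trapping ≈ V_trapped / C = 89.522 / 46.25 = 1.936 cmH2O.

1.9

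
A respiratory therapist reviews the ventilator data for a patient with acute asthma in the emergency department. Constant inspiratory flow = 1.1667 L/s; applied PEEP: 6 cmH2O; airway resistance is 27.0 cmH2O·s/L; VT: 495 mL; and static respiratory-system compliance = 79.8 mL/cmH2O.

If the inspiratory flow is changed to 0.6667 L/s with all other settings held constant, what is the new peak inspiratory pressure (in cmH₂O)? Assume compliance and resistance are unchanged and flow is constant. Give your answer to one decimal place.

PIP = Vt/C + R·V̇ + PEEP (constant-flow equation of motion).
Only the resistive term changes: ΔPIP = R × ΔV̇ = 27.0 × (0.6667 − 1.1667) = 27.0 × -0.5 = -13.5 cmH2O.
Original PIP = 495/79.8 + 27.0×1.1667 + 6 = 43.704 cmH2O; new PIP = 43.704 + (-13.5) = 30.204 cmH2O.

30.2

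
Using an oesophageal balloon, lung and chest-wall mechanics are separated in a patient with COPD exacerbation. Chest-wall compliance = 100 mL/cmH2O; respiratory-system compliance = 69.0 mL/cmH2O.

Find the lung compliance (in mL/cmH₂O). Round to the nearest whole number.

223

1/CL = 1/Crs − 1/Ccw.
1/CL = 1/69.0 − 1/100 = 0.004493.
CL = 222.57 mL/cmH2O.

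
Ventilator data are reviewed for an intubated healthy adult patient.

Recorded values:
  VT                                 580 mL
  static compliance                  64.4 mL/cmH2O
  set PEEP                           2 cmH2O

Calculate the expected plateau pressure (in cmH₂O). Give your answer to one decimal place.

11.0

Pplat = PEEP + Vt / Cstat = 2 + 580 / 64.4 = 2 + 9.006 = 11.006 cmH2O.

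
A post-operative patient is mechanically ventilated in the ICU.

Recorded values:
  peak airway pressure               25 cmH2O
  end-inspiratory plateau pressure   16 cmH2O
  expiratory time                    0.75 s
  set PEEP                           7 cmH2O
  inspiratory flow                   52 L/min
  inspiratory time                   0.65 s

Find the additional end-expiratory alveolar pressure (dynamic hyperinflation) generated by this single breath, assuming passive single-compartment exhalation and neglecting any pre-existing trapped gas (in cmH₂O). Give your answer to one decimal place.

2.8

Flow: 52 L/min ÷ 60 = 0.8667 L/s.
Vt = flow × Ti = 0.8667 L/s × 0.65 s × 1000 mL/L = 563.36 mL.
R = (PIP − Pplat)/V̇ = (25 − 16) / 0.8667 = 9.0/0.8667 = 10.384 cmH2O·s/L.
C = Vt/(Pplat − PEEP) = 563.36 / (16 − 7) = 563.36/9.0 = 62.596 mL/cmH2O.
τ = R × C = 10.384 × 0.0626 L/cmH2O = 0.65 s.
Fraction remaining = e^(−Te/τ) = e^(−0.75/0.65) = 0.3154; trapped volume = 563.36 × 0.3154 = 177.68 mL.
Additional alveolar pressure from trapping ≈ V_trapped / C = 177.68 / 62.596 = 2.839 cmH2O.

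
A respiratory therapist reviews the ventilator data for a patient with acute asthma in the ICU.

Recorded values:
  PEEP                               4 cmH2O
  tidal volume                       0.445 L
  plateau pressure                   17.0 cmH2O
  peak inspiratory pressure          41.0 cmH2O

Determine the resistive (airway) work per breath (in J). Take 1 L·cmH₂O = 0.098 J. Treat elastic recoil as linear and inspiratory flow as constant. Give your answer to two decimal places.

1.05

With constant inspiratory flow the resistive pressure is constant at PIP − Pplat = 41.0 − 17.0 = 24.0 cmH2O, so resistive work = 24.0 × 0.445 = 10.68 L·cmH2O.
× 0.098 J/(L·cmH2O) → 1.047 J.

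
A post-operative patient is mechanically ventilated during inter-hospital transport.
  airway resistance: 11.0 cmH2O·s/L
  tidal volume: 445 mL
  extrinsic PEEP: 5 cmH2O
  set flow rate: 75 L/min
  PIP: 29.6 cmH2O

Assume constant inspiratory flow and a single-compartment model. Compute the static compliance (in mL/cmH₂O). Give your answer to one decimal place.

41.0

Flow: 75 L/min ÷ 60 = 1.25 L/s.
Equation of motion (constant flow): PIP = Vt/C + R·V̇ + PEEP.
Vt/C = PIP − R·V̇ − PEEP = 29.6 − 11.0×1.25 − 5 = 29.6 − 13.75 − 5 = 10.85 cmH2O.
C = Vt / 10.85 = 445 / 10.85 = 41.014 mL/cmH2O.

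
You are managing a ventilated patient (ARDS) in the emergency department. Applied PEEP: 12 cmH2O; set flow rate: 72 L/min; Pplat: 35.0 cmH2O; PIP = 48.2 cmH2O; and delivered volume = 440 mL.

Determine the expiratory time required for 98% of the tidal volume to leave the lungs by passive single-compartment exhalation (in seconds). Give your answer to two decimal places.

0.82

Flow: 72 L/min ÷ 60 = 1.2 L/s.
R = (PIP − Pplat)/V̇ = (48.2 − 35.0) / 1.2 = 13.2/1.2 = 11.0 cmH2O·s/L.
C = Vt/(Pplat − PEEP) = 440.0 / (35.0 − 12) = 440.0/23.0 = 19.13 mL/cmH2O.
τ = R × C = 11.0 × 0.01913 L/cmH2O = 0.2104 s.
t = −τ·ln(1 − 0.98) = −0.2104·ln(0.02) = 0.8231 s.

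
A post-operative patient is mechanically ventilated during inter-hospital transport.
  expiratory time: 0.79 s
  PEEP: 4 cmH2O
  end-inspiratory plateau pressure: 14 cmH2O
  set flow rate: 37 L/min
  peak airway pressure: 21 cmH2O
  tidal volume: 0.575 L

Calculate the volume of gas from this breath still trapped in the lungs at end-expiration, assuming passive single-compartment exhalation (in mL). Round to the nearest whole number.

Flow: 37 L/min ÷ 60 = 0.6167 L/s.
R = (PIP − Pplat)/V̇ = (21 − 14) / 0.6167 = 7.0/0.6167 = 11.351 cmH2O·s/L.
C = Vt/(Pplat − PEEP) = 575.0 / (14 − 4) = 575.0/10.0 = 57.5 mL/cmH2O.
τ = R × C = 11.351 × 0.0575 L/cmH2O = 0.6527 s.
Fraction remaining = e^(−Te/τ) = e^(−0.79/0.6527) = 0.2981.
Trapped volume = 575.0 × 0.2981 = 171.41 mL.

171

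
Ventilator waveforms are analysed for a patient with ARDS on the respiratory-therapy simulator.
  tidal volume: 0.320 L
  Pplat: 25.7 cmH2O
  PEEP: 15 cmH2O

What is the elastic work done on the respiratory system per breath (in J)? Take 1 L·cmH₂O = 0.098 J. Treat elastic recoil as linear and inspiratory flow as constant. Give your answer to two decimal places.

Elastic work ≈ ½ × (Pplat − PEEP) × Vt = 0.5 × (25.7 − 15) × 0.320 L = 0.5 × 10.7 × 0.320 = 1.712 L·cmH2O.
× 0.098 J/(L·cmH2O) → 0.1678 J.

0.17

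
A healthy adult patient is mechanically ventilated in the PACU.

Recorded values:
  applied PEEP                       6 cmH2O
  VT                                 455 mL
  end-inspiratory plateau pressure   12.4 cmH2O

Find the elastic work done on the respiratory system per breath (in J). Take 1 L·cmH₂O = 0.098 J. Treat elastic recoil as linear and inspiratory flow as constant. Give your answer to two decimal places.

0.14

Elastic work ≈ ½ × (Pplat − PEEP) × Vt = 0.5 × (12.4 − 6) × 0.455 L = 0.5 × 6.4 × 0.455 = 1.456 L·cmH2O.
× 0.098 J/(L·cmH2O) → 0.1427 J.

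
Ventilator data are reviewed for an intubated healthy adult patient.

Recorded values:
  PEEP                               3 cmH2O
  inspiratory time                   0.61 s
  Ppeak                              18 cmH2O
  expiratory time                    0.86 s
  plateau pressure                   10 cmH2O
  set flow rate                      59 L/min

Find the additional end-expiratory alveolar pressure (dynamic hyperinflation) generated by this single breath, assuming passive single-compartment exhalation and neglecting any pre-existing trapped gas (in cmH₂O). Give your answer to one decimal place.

2.0

Flow: 59 L/min ÷ 60 = 0.9833 L/s.
Vt = flow × Ti = 0.9833 L/s × 0.61 s × 1000 mL/L = 599.81 mL.
R = (PIP − Pplat)/V̇ = (18 − 10) / 0.9833 = 8.0/0.9833 = 8.136 cmH2O·s/L.
C = Vt/(Pplat − PEEP) = 599.81 / (10 − 3) = 599.81/7.0 = 85.687 mL/cmH2O.
τ = R × C = 8.136 × 0.08569 L/cmH2O = 0.6972 s.
Fraction remaining = e^(−Te/τ) = e^(−0.86/0.6972) = 0.2913; trapped volume = 599.81 × 0.2913 = 174.72 mL.
Additional alveolar pressure from trapping ≈ V_trapped / C = 174.72 / 85.687 = 2.039 cmH2O.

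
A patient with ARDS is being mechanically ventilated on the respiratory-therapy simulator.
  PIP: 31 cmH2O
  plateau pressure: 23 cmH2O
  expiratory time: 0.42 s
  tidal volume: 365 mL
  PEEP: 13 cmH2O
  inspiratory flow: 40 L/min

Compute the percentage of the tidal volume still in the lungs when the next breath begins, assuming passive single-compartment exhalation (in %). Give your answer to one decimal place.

38.3

Flow: 40 L/min ÷ 60 = 0.6667 L/s.
R = (PIP − Pplat)/V̇ = (31 − 23) / 0.6667 = 8.0/0.6667 = 11.999 cmH2O·s/L.
C = Vt/(Pplat − PEEP) = 365.0 / (23 − 13) = 365.0/10.0 = 36.5 mL/cmH2O.
τ = R × C = 11.999 × 0.0365 L/cmH2O = 0.438 s.
Fraction remaining at end-expiration = e^(−Te/τ) = e^(−0.42/0.438) = 0.3833 → 38.33%.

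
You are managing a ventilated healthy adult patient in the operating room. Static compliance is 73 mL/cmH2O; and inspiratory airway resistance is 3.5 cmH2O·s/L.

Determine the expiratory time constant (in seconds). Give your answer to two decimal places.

0.26

τ = R × C = 3.5 × 73 mL/cmH2O = 3.5 × 0.073 L/cmH2O = 0.2555 s.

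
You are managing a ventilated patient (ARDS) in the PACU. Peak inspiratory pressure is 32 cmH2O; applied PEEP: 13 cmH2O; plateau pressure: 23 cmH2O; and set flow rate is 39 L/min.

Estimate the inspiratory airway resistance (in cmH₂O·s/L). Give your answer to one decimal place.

Flow: 39 L/min ÷ 60 = 0.65 L/s.
Raw = (PIP − Pplat) / flow = (32 − 23) / 0.65 = 9.0 / 0.65 = 13.846 cmH2O·s/L.

13.8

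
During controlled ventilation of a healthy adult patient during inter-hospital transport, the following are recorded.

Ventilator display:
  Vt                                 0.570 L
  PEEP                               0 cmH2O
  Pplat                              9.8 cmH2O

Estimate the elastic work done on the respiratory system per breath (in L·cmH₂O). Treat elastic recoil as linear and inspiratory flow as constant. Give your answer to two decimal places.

2.79

Elastic work ≈ ½ × (Pplat − PEEP) × Vt = 0.5 × (9.8 − 0) × 0.570 L = 0.5 × 9.8 × 0.570 = 2.793 L·cmH2O.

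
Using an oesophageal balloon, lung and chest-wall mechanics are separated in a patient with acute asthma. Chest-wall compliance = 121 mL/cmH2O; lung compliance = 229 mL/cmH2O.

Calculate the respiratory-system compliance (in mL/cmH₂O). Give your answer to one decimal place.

Lung and chest wall are elastances in series: 1/Crs = 1/CL + 1/Ccw.
1/Crs = 1/229 + 1/121 = 0.01263.
Crs = 79.177 mL/cmH2O.

79.2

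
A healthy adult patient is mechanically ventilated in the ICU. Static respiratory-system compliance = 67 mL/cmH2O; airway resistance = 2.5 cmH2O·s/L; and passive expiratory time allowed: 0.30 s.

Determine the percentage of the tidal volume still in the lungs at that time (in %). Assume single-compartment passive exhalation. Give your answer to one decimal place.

τ = R × C = 2.5 × 67 mL/cmH2O = 2.5 × 0.067 L/cmH2O = 0.1675 s.
Passive exhalation: V(t)/V₀ = e^(−t/τ) = e^(−0.30/0.1675) = 0.1668.
Fraction remaining = 0.1668 → 16.68%.

16.7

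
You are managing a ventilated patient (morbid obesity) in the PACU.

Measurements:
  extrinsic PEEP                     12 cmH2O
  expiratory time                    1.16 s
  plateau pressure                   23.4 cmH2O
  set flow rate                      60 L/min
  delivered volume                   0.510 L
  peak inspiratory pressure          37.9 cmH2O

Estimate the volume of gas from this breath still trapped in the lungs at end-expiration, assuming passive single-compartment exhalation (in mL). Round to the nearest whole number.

Flow: 60 L/min ÷ 60 = 1 L/s.
R = (PIP − Pplat)/V̇ = (37.9 − 23.4) / 1 = 14.5/1 = 14.5 cmH2O·s/L.
C = Vt/(Pplat − PEEP) = 510.0 / (23.4 − 12) = 510.0/11.4 = 44.737 mL/cmH2O.
τ = R × C = 14.5 × 0.04474 L/cmH2O = 0.6487 s.
Fraction remaining = e^(−Te/τ) = e^(−1.16/0.6487) = 0.1673.
Trapped volume = 510.0 × 0.1673 = 85.323 mL.

85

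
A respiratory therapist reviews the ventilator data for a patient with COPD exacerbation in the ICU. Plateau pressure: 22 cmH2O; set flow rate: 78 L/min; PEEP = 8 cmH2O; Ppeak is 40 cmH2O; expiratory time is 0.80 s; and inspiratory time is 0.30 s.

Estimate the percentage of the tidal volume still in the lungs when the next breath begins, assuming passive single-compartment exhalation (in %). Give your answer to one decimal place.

12.6

Flow: 78 L/min ÷ 60 = 1.3 L/s.
Vt = flow × Ti = 1.3 L/s × 0.30 s × 1000 mL/L = 390.0 mL.
R = (PIP − Pplat)/V̇ = (40 − 22) / 1.3 = 18.0/1.3 = 13.846 cmH2O·s/L.
C = Vt/(Pplat − PEEP) = 390.0 / (22 − 8) = 390.0/14.0 = 27.857 mL/cmH2O.
τ = R × C = 13.846 × 0.02786 L/cmH2O = 0.3857 s.
Fraction remaining at end-expiration = e^(−Te/τ) = e^(−0.80/0.3857) = 0.1257 → 12.57%.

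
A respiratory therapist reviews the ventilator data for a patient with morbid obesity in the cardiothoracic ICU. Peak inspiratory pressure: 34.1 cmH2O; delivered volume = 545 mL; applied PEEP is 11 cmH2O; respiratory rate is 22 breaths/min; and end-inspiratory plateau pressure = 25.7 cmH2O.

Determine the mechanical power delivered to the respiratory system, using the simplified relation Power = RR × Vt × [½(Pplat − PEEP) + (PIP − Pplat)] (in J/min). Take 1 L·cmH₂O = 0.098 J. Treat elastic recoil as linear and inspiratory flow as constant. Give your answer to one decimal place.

18.5

Per-breath work = Vt × [½(Pplat−PEEP) + (PIP−Pplat)] = 0.545 × [0.5×14.7 + 8.4] = 0.545 × 15.75 = 8.584 L·cmH2O.
Power = 22 × 8.584 = 188.85 L·cmH2O/min.
× 0.098 J/(L·cmH2O) → 18.507 J/min.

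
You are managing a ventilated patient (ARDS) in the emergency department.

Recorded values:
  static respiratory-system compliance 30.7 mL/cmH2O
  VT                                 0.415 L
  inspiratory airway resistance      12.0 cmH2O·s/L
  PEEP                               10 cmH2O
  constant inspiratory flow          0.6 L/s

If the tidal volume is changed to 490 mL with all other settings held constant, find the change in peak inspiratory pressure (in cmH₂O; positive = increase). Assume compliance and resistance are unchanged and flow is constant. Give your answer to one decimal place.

2.4

PIP = Vt/C + R·V̇ + PEEP (constant-flow equation of motion).
Only the elastic term changes: ΔPIP = ΔVt / C = (490 − 415) / 30.7 = 2.443 cmH2O.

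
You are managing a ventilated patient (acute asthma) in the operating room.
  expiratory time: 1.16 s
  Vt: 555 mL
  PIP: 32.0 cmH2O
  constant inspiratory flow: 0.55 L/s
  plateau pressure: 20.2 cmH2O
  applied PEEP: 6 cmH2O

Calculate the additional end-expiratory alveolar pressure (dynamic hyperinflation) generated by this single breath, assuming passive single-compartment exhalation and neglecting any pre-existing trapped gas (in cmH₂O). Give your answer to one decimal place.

R = (PIP − Pplat)/V̇ = (32.0 − 20.2) / 0.55 = 11.8/0.55 = 21.455 cmH2O·s/L.
C = Vt/(Pplat − PEEP) = 555.0 / (20.2 − 6) = 555.0/14.2 = 39.085 mL/cmH2O.
τ = R × C = 21.455 × 0.03909 L/cmH2O = 0.8387 s.
Fraction remaining = e^(−Te/τ) = e^(−1.16/0.8387) = 0.2508; trapped volume = 555.0 × 0.2508 = 139.19 mL.
Additional alveolar pressure from trapping ≈ V_trapped / C = 139.19 / 39.085 = 3.561 cmH2O.

3.6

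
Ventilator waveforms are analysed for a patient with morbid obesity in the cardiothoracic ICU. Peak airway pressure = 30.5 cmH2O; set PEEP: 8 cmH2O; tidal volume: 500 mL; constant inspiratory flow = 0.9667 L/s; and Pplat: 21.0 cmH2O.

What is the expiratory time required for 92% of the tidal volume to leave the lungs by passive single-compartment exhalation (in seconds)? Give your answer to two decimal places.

0.95

R = (PIP − Pplat)/V̇ = (30.5 − 21.0) / 0.9667 = 9.5/0.9667 = 9.827 cmH2O·s/L.
C = Vt/(Pplat − PEEP) = 500.0 / (21.0 − 8) = 500.0/13.0 = 38.462 mL/cmH2O.
τ = R × C = 9.827 × 0.03846 L/cmH2O = 0.3779 s.
t = −τ·ln(1 − 0.92) = −0.3779·ln(0.08) = 0.9545 s.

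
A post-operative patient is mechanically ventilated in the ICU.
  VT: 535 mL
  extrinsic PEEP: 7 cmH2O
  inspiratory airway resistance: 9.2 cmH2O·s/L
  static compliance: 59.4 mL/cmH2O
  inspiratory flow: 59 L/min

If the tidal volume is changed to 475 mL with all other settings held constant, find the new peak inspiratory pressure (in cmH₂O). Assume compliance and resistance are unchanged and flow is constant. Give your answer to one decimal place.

Flow: 59 L/min ÷ 60 = 0.9833 L/s.
PIP = Vt/C + R·V̇ + PEEP (constant-flow equation of motion).
Only the elastic term changes: ΔPIP = ΔVt / C = (475 − 535) / 59.4 = -1.01 cmH2O.
Original PIP = 535/59.4 + 9.2×0.9833 + 7 = 25.053 cmH2O; new PIP = 25.053 + (-1.01) = 24.043 cmH2O.

24.0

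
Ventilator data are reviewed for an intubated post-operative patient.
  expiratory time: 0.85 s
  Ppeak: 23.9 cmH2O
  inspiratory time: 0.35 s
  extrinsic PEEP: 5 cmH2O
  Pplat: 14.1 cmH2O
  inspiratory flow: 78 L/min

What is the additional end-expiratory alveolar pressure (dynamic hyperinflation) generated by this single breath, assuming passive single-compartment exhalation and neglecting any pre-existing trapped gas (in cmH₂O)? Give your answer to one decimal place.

Flow: 78 L/min ÷ 60 = 1.3 L/s.
Vt = flow × Ti = 1.3 L/s × 0.35 s × 1000 mL/L = 455.0 mL.
R = (PIP − Pplat)/V̇ = (23.9 − 14.1) / 1.3 = 9.8/1.3 = 7.538 cmH2O·s/L.
C = Vt/(Pplat − PEEP) = 455.0 / (14.1 − 5) = 455.0/9.1 = 50.0 mL/cmH2O.
τ = R × C = 7.538 × 0.05 L/cmH2O = 0.3769 s.
Fraction remaining = e^(−Te/τ) = e^(−0.85/0.3769) = 0.1048; trapped volume = 455.0 × 0.1048 = 47.684 mL.
Additional alveolar pressure from trapping ≈ V_trapped / C = 47.684 / 50.0 = 0.9537 cmH2O.

1.0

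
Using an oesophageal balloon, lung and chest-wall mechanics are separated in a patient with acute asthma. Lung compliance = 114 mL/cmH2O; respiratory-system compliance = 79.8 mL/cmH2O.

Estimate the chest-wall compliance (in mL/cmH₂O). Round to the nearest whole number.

1/Ccw = 1/Crs − 1/CL.
1/Ccw = 1/79.8 − 1/114 = 0.003759.
Ccw = 266.03 mL/cmH2O.

266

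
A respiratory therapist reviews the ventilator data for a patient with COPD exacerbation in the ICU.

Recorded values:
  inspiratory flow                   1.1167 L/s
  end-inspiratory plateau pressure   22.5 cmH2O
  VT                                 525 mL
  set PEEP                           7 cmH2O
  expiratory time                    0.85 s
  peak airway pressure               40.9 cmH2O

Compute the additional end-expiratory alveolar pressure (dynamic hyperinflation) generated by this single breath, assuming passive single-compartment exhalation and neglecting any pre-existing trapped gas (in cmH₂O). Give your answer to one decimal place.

3.4

R = (PIP − Pplat)/V̇ = (40.9 − 22.5) / 1.1167 = 18.4/1.1167 = 16.477 cmH2O·s/L.
C = Vt/(Pplat − PEEP) = 525.0 / (22.5 − 7) = 525.0/15.5 = 33.871 mL/cmH2O.
τ = R × C = 16.477 × 0.03387 L/cmH2O = 0.5581 s.
Fraction remaining = e^(−Te/τ) = e^(−0.85/0.5581) = 0.2181; trapped volume = 525.0 × 0.2181 = 114.5 mL.
Additional alveolar pressure from trapping ≈ V_trapped / C = 114.5 / 33.871 = 3.38 cmH2O.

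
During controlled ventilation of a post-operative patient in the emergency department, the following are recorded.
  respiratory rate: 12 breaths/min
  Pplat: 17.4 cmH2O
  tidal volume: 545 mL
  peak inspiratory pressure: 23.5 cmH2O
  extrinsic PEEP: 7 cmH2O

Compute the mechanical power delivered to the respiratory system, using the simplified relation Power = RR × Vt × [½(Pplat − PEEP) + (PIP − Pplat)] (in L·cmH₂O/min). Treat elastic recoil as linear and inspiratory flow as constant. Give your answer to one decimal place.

73.9

Per-breath work = Vt × [½(Pplat−PEEP) + (PIP−Pplat)] = 0.545 × [0.5×10.4 + 6.1] = 0.545 × 11.3 = 6.159 L·cmH2O.
Power = 12 × 6.159 = 73.908 L·cmH2O/min.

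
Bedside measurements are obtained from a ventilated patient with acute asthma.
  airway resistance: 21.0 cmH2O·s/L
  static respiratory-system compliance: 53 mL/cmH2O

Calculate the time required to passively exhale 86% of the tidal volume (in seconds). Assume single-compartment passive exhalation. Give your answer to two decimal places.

2.19

τ = R × C = 21.0 × 53 mL/cmH2O = 21.0 × 0.053 L/cmH2O = 1.113 s.
Exhaled fraction f = 1 − e^(−t/τ) → t = −τ·ln(1 − f) = −1.113·ln(0.14) = 2.188 s.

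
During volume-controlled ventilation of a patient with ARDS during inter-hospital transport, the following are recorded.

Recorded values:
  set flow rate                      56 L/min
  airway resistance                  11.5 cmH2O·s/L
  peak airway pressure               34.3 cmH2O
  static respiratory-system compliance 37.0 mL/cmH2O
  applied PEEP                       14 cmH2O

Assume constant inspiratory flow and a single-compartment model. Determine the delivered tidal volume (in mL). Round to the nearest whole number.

Flow: 56 L/min ÷ 60 = 0.9333 L/s.
Equation of motion (constant flow): PIP = Vt/C + R·V̇ + PEEP.
Vt/C = PIP − R·V̇ − PEEP = 34.3 − 10.733 − 14 = 9.567 cmH2O.
Vt = C × 9.567 = 37.0 × 9.567 = 353.98 mL.

354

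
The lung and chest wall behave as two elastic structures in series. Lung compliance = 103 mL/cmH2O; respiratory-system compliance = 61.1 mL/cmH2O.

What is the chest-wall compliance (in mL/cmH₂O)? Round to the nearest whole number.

1/Ccw = 1/Crs − 1/CL.
1/Ccw = 1/61.1 − 1/103 = 0.006658.
Ccw = 150.2 mL/cmH2O.

150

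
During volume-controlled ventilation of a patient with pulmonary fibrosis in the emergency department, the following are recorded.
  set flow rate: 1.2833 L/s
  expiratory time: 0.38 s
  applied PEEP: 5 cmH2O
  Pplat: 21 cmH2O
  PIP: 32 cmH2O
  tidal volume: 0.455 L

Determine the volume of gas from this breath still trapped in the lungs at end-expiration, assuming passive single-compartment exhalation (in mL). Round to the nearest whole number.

R = (PIP − Pplat)/V̇ = (32 − 21) / 1.2833 = 11.0/1.2833 = 8.572 cmH2O·s/L.
C = Vt/(Pplat − PEEP) = 455.0 / (21 − 5) = 455.0/16.0 = 28.438 mL/cmH2O.
τ = R × C = 8.572 × 0.02844 L/cmH2O = 0.2438 s.
Fraction remaining = e^(−Te/τ) = e^(−0.38/0.2438) = 0.2104.
Trapped volume = 455.0 × 0.2104 = 95.732 mL.

96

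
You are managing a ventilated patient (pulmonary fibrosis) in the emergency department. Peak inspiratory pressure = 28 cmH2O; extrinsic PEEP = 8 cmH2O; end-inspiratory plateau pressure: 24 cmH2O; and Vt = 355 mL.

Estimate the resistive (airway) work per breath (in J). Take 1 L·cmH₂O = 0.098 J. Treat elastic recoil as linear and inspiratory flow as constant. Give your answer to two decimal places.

0.14

With constant inspiratory flow the resistive pressure is constant at PIP − Pplat = 28 − 24 = 4.0 cmH2O, so resistive work = 4.0 × 0.355 = 1.42 L·cmH2O.
× 0.098 J/(L·cmH2O) → 0.1392 J.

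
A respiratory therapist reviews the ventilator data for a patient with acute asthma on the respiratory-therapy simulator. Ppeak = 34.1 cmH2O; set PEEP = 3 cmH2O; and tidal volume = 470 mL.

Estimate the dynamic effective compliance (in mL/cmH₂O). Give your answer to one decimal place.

Dynamic compliance = Vt / (PIP − PEEP) = 470 / (34.1 − 3) = 470 / 31.1 = 15.113 mL/cmH2O.

15.1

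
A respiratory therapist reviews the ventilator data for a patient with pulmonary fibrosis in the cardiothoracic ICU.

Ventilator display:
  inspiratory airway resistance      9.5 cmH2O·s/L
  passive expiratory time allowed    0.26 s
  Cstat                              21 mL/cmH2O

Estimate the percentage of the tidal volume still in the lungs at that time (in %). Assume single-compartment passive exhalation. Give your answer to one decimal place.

τ = R × C = 9.5 × 21 mL/cmH2O = 9.5 × 0.021 L/cmH2O = 0.1995 s.
Passive exhalation: V(t)/V₀ = e^(−t/τ) = e^(−0.26/0.1995) = 0.2716.
Fraction remaining = 0.2716 → 27.16%.

27.2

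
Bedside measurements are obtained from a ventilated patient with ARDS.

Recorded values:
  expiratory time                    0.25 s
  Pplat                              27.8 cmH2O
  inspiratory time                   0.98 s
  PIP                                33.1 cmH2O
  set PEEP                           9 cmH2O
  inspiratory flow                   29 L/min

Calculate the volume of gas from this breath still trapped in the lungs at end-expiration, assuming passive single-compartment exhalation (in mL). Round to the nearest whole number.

Flow: 29 L/min ÷ 60 = 0.4833 L/s.
Vt = flow × Ti = 0.4833 L/s × 0.98 s × 1000 mL/L = 473.63 mL.
R = (PIP − Pplat)/V̇ = (33.1 − 27.8) / 0.4833 = 5.3/0.4833 = 10.966 cmH2O·s/L.
C = Vt/(Pplat − PEEP) = 473.63 / (27.8 − 9) = 473.63/18.8 = 25.193 mL/cmH2O.
τ = R × C = 10.966 × 0.02519 L/cmH2O = 0.2762 s.
Fraction remaining = e^(−Te/τ) = e^(−0.25/0.2762) = 0.4045.
Trapped volume = 473.63 × 0.4045 = 191.58 mL.

192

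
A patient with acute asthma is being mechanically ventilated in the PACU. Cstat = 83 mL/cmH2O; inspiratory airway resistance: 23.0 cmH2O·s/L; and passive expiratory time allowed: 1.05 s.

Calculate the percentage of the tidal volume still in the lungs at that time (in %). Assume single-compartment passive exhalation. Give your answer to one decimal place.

57.7

τ = R × C = 23.0 × 83 mL/cmH2O = 23.0 × 0.083 L/cmH2O = 1.909 s.
Passive exhalation: V(t)/V₀ = e^(−t/τ) = e^(−1.05/1.909) = 0.5769.
Fraction remaining = 0.5769 → 57.69%.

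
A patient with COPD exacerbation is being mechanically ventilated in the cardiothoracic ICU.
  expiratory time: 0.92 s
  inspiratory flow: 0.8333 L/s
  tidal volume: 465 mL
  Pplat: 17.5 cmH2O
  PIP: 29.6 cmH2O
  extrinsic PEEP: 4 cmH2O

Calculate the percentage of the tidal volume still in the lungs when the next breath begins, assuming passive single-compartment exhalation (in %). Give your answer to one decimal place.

R = (PIP − Pplat)/V̇ = (29.6 − 17.5) / 0.8333 = 12.1/0.8333 = 14.521 cmH2O·s/L.
C = Vt/(Pplat − PEEP) = 465.0 / (17.5 − 4) = 465.0/13.5 = 34.444 mL/cmH2O.
τ = R × C = 14.521 × 0.03444 L/cmH2O = 0.5001 s.
Fraction remaining at end-expiration = e^(−Te/τ) = e^(−0.92/0.5001) = 0.1589 → 15.89%.

15.9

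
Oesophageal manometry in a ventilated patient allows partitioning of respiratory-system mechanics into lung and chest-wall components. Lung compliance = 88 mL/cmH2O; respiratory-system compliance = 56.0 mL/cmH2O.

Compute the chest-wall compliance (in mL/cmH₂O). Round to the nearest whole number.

154

1/Ccw = 1/Crs − 1/CL.
1/Ccw = 1/56.0 − 1/88 = 0.006494.
Ccw = 153.99 mL/cmH2O.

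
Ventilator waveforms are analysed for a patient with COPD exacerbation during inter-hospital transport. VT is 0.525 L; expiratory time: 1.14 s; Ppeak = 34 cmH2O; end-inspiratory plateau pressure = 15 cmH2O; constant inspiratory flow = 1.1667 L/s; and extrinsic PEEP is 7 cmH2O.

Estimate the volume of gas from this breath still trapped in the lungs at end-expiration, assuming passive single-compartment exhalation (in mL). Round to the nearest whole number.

181

R = (PIP − Pplat)/V̇ = (34 − 15) / 1.1667 = 19.0/1.1667 = 16.285 cmH2O·s/L.
C = Vt/(Pplat − PEEP) = 525.0 / (15 − 7) = 525.0/8.0 = 65.625 mL/cmH2O.
τ = R × C = 16.285 × 0.06563 L/cmH2O = 1.069 s.
Fraction remaining = e^(−Te/τ) = e^(−1.14/1.069) = 0.3442.
Trapped volume = 525.0 × 0.3442 = 180.71 mL.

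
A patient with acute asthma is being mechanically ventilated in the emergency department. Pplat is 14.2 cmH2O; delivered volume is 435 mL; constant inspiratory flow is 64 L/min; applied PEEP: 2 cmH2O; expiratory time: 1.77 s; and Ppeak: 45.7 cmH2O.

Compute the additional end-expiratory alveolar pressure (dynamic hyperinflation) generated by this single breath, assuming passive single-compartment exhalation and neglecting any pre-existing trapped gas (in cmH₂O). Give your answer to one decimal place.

Flow: 64 L/min ÷ 60 = 1.0667 L/s.
R = (PIP − Pplat)/V̇ = (45.7 − 14.2) / 1.0667 = 31.5/1.0667 = 29.53 cmH2O·s/L.
C = Vt/(Pplat − PEEP) = 435.0 / (14.2 − 2) = 435.0/12.2 = 35.656 mL/cmH2O.
τ = R × C = 29.53 × 0.03566 L/cmH2O = 1.053 s.
Fraction remaining = e^(−Te/τ) = e^(−1.77/1.053) = 0.1862; trapped volume = 435.0 × 0.1862 = 80.997 mL.
Additional alveolar pressure from trapping ≈ V_trapped / C = 80.997 / 35.656 = 2.272 cmH2O.

2.3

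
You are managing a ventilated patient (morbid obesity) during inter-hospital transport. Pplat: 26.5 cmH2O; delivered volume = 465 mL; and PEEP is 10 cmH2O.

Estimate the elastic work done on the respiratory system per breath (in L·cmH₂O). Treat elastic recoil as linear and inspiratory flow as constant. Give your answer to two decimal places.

Elastic work ≈ ½ × (Pplat − PEEP) × Vt = 0.5 × (26.5 − 10) × 0.465 L = 0.5 × 16.5 × 0.465 = 3.836 L·cmH2O.

3.84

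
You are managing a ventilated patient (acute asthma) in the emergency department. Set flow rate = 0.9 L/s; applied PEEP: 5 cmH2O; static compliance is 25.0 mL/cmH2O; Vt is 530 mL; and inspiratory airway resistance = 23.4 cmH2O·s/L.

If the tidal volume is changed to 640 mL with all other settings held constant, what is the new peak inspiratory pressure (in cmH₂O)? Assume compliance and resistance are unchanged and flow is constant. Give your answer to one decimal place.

PIP = Vt/C + R·V̇ + PEEP (constant-flow equation of motion).
Only the elastic term changes: ΔPIP = ΔVt / C = (640 − 530) / 25.0 = 4.4 cmH2O.
Original PIP = 530/25.0 + 23.4×0.9 + 5 = 47.26 cmH2O; new PIP = 47.26 + (4.4) = 51.66 cmH2O.

51.7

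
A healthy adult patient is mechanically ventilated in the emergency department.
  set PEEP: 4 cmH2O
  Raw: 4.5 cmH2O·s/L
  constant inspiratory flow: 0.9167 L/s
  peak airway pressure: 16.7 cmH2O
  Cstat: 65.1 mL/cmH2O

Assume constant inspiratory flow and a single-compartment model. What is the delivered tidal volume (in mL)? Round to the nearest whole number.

558

Equation of motion (constant flow): PIP = Vt/C + R·V̇ + PEEP.
Vt/C = PIP − R·V̇ − PEEP = 16.7 − 4.125 − 4 = 8.575 cmH2O.
Vt = C × 8.575 = 65.1 × 8.575 = 558.23 mL.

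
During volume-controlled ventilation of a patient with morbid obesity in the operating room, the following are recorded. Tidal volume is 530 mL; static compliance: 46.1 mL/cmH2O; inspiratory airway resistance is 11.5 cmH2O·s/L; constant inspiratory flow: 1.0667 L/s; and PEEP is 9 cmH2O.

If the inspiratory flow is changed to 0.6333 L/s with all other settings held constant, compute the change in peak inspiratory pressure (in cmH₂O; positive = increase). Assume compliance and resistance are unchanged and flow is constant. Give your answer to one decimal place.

-5.0

PIP = Vt/C + R·V̇ + PEEP (constant-flow equation of motion).
Only the resistive term changes: ΔPIP = R × ΔV̇ = 11.5 × (0.6333 − 1.0667) = 11.5 × -0.4334 = -4.984 cmH2O.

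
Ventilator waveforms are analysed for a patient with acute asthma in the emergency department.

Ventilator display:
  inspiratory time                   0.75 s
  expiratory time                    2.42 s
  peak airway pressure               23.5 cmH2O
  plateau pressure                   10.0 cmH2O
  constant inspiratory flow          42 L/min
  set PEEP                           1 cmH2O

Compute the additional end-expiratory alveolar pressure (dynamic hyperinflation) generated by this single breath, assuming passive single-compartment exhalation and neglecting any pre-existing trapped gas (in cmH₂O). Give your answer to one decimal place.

Flow: 42 L/min ÷ 60 = 0.7 L/s.
Vt = flow × Ti = 0.7 L/s × 0.75 s × 1000 mL/L = 525.0 mL.
R = (PIP − Pplat)/V̇ = (23.5 − 10.0) / 0.7 = 13.5/0.7 = 19.286 cmH2O·s/L.
C = Vt/(Pplat − PEEP) = 525.0 / (10.0 − 1) = 525.0/9.0 = 58.333 mL/cmH2O.
τ = R × C = 19.286 × 0.05833 L/cmH2O = 1.125 s.
Fraction remaining = e^(−Te/τ) = e^(−2.42/1.125) = 0.1164; trapped volume = 525.0 × 0.1164 = 61.11 mL.
Additional alveolar pressure from trapping ≈ V_trapped / C = 61.11 / 58.333 = 1.048 cmH2O.

1.0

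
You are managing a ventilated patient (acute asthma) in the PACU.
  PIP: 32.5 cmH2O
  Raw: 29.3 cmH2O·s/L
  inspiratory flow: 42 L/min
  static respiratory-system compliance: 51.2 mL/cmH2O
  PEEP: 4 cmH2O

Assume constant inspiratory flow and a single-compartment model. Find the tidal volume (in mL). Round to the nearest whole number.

Flow: 42 L/min ÷ 60 = 0.7 L/s.
Equation of motion (constant flow): PIP = Vt/C + R·V̇ + PEEP.
Vt/C = PIP − R·V̇ − PEEP = 32.5 − 20.51 − 4 = 7.99 cmH2O.
Vt = C × 7.99 = 51.2 × 7.99 = 409.09 mL.

409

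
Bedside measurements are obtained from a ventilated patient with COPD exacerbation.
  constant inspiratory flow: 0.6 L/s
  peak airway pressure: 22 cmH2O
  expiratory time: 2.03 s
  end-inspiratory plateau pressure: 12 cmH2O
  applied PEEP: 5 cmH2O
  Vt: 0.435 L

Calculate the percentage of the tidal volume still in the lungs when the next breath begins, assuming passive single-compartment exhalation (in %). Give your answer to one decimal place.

R = (PIP − Pplat)/V̇ = (22 − 12) / 0.6 = 10.0/0.6 = 16.667 cmH2O·s/L.
C = Vt/(Pplat − PEEP) = 435.0 / (12 − 5) = 435.0/7.0 = 62.143 mL/cmH2O.
τ = R × C = 16.667 × 0.06214 L/cmH2O = 1.036 s.
Fraction remaining at end-expiration = e^(−Te/τ) = e^(−2.03/1.036) = 0.1409 → 14.09%.

14.1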